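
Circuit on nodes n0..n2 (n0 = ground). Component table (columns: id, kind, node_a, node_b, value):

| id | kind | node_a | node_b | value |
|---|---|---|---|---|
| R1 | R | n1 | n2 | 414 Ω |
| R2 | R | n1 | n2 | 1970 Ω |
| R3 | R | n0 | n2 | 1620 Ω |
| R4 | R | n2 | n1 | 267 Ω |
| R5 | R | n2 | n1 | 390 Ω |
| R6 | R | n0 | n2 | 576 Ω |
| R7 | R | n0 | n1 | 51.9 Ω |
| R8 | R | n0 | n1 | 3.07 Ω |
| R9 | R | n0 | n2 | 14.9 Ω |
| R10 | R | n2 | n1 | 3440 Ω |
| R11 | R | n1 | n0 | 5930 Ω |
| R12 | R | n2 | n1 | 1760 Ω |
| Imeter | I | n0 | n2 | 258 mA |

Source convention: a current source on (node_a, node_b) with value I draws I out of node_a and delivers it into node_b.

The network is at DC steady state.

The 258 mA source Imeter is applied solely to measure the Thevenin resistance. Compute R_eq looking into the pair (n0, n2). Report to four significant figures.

Element admittances at DC:
  Y(R1) = 0.002415 S between n1,n2
  Y(R2) = 0.0005076 S between n1,n2
  Y(R3) = 0.0006173 S between n0,n2
  Y(R4) = 0.003745 S between n2,n1
  Y(R5) = 0.002564 S between n2,n1
  Y(R6) = 0.001736 S between n0,n2
  Y(R7) = 0.01927 S between n0,n1
  Y(R8) = 0.3257 S between n0,n1
  Y(R9) = 0.06711 S between n0,n2
  Y(R10) = 0.0002907 S between n2,n1
  Y(R11) = 0.0001686 S between n1,n0
  Y(R12) = 0.0005682 S between n2,n1
  Imeter: injects 0.258 A into n2 (from n0)
Assemble and solve the 2×2 MNA system:
  V(n1)=0.09245  V(n2)=3.255

R_eq = 12.61 Ω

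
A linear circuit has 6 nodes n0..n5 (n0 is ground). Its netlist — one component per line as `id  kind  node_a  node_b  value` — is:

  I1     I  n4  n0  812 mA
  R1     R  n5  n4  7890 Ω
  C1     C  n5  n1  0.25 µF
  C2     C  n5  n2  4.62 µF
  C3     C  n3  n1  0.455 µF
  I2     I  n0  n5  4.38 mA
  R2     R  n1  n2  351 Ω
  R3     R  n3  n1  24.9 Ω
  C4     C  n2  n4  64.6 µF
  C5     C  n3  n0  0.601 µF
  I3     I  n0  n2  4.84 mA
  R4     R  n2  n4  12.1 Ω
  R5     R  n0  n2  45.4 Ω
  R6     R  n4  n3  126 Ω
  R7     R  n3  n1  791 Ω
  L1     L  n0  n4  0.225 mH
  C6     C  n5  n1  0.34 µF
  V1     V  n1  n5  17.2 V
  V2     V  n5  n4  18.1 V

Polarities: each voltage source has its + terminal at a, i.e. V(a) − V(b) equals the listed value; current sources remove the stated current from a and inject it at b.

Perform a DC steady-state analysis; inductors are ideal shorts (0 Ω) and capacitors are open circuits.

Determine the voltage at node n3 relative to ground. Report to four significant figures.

29.62 V

MNA unknowns: 5 node voltages V₁..V_5 plus 3 source currents (L1, V1, V2)
I1: z[4]−=0.812, z[0]+=0.812
R1: Y=0.0001267 on G[5,4]
C1: Y=0.000 on G[5,1]
C2: Y=0.000 on G[5,2]
C3: Y=0.000 on G[3,1]
I2: z[0]−=0.00438, z[5]+=0.00438
R2: Y=0.002849 on G[1,2]
R3: Y=0.04016 on G[3,1]
C4: Y=0.000 on G[2,4]
C5: Y=0.000 on G[3,0]
I3: z[0]−=0.00484, z[2]+=0.00484
R4: Y=0.08264 on G[2,4]
R5: Y=0.02203 on G[0,2]
R6: Y=0.007937 on G[4,3]
R7: Y=0.001264 on G[3,1]
L1: row V0−V4=0, i_L1 at 0,4
C6: Y=0.000 on G[5,1]
V1: row V1−V5=17.2, i_V1 at 1,5
V2: row V5−V4=18.1, i_V2 at 5,4
solve → V1=35.30, V2=0.9804, V3=29.62, V4=0.000, V5=18.10
aux → i_L1=0.8244, i_V1=-0.3329, i_V2=-0.3308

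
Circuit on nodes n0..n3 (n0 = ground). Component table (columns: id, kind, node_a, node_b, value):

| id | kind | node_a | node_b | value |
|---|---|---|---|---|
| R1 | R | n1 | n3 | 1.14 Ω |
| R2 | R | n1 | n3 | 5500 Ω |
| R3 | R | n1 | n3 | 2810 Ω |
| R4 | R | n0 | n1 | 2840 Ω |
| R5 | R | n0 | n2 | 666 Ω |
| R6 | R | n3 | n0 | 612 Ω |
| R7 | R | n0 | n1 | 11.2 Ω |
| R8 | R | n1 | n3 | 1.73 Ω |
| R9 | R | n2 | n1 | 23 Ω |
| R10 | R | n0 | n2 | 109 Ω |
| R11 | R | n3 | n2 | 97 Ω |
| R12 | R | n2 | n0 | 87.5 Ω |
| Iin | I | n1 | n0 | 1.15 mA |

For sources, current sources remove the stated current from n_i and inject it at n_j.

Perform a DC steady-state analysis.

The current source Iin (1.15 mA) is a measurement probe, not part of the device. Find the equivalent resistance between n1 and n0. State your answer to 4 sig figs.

R_eq = 9.352 Ω

Apply KCL at each of the 3 non-ground nodes and solve the resulting linear system.
Node n1: branches {R1, R2, R3, R4, R7, R8, R9, Iin} → V_1 = -0.01076
Node n2: branches {R5, R9, R10, R11, R12} → V_2 = -0.007618
Node n3: branches {R1, R2, R3, R6, R8, R11} → V_3 = -0.01072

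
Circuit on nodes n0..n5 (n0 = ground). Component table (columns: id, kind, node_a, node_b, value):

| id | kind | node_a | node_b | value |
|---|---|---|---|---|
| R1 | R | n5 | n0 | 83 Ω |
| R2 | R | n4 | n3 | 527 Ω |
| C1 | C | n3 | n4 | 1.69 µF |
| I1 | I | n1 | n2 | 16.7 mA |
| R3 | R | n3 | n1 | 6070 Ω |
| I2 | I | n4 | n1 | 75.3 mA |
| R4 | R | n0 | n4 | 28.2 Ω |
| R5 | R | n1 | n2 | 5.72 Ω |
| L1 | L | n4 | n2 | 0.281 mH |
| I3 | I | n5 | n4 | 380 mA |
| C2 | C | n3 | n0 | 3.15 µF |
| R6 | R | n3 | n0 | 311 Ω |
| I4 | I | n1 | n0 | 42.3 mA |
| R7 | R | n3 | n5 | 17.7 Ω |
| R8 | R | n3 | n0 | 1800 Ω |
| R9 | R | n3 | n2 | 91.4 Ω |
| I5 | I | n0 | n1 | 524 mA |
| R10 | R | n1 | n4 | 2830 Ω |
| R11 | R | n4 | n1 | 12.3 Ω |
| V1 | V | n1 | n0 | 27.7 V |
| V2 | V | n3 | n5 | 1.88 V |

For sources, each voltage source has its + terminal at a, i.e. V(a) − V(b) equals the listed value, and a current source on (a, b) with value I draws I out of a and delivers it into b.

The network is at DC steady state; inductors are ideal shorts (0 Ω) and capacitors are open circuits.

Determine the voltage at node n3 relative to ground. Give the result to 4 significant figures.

-1.414 V

MNA unknowns: 5 node voltages V₁..V_5 plus 3 source currents (L1, V1, V2)
R1: Y=0.01205 on G[5,0]
R2: Y=0.001898 on G[4,3]
C1: Y=0.000 on G[3,4]
I1: z[1]−=0.0167, z[2]+=0.0167
R3: Y=0.0001647 on G[3,1]
I2: z[4]−=0.0753, z[1]+=0.0753
R4: Y=0.03546 on G[0,4]
R5: Y=0.1748 on G[1,2]
L1: row V4−V2=0, i_L1 at 4,2
I3: z[5]−=0.38, z[4]+=0.38
C2: Y=0.000 on G[3,0]
R6: Y=0.003215 on G[3,0]
I4: z[1]−=0.0423, z[0]+=0.0423
R7: Y=0.05650 on G[3,5]
R8: Y=0.0005556 on G[3,0]
R9: Y=0.01094 on G[3,2]
I5: z[0]−=0.524, z[1]+=0.524
R10: Y=0.0003534 on G[1,4]
R11: Y=0.08130 on G[4,1]
V1: row V1−V0=27.7, i_V1 at 1,0
V2: row V3−V5=1.88, i_V2 at 3,5
solve → V1=27.70, V2=24.31, V3=-1.414, V4=24.31, V5=-3.294
aux → i_L1=-0.3288, i_V1=-0.3352, i_V2=0.2341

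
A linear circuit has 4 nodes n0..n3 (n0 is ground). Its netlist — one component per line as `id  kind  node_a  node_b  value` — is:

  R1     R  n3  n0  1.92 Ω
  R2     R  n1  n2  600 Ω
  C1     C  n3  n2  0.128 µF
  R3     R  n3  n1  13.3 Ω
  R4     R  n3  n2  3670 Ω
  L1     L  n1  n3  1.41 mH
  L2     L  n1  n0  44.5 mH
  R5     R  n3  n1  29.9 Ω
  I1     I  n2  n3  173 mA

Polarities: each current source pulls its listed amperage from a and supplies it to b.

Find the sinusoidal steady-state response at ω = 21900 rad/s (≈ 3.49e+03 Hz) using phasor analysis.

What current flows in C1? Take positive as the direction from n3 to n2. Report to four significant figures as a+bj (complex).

0.1180+0.08087j A

MNA unknowns: 3 node voltages V₁..V_3
R1: Y=0.5208+0.000j on G[3,0]
R2: Y=0.001667+0.000j on G[1,2]
C1: Y=0.000+0.002803j on G[3,2]
R3: Y=0.07519+0.000j on G[3,1]
R4: Y=0.0002725+0.000j on G[3,2]
L1: Y=0.000-0.03238j on G[1,3]
L2: Y=0.000-0.001026j on G[1,0]
R5: Y=0.03344+0.000j on G[3,1]
I1: z[2]−=0.173, z[3]+=0.173
solve → V1=-0.5767+0.4606j, V2=-28.85+42.10j, V3=-0.0009075-0.001136j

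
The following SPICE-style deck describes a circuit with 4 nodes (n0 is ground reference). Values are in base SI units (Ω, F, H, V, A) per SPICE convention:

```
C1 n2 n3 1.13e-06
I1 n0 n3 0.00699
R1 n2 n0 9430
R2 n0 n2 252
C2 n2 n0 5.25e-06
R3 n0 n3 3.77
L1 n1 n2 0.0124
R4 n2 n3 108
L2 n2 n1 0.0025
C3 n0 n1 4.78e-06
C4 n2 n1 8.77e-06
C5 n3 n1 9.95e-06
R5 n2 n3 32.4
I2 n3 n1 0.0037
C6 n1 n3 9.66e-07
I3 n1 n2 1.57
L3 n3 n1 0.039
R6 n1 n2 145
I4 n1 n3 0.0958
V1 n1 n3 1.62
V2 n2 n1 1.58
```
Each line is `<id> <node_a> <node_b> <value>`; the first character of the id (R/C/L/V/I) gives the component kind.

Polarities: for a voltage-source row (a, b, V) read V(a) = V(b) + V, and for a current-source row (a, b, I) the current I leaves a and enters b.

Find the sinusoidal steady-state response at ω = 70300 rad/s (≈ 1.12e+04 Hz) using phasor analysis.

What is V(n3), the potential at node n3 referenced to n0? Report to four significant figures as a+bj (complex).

-2.138-0.8082j V

MNA unknowns: 3 node voltages V₁..V_3 plus 2 source currents (V1, V2)
C1: Y=0.000+0.07944j on G[2,3]
I1: z[0]−=0.00699, z[3]+=0.00699
R1: Y=0.0001060+0.000j on G[2,0]
R2: Y=0.003968+0.000j on G[0,2]
C2: Y=0.000+0.3691j on G[2,0]
R3: Y=0.2653+0.000j on G[0,3]
L1: Y=0.000-0.001147j on G[1,2]
R4: Y=0.009259+0.000j on G[2,3]
L2: Y=0.000-0.005690j on G[2,1]
C3: Y=0.000+0.3360j on G[0,1]
C4: Y=0.000+0.6165j on G[2,1]
C5: Y=0.000+0.6995j on G[3,1]
R5: Y=0.03086+0.000j on G[2,3]
I2: z[3]−=0.0037, z[1]+=0.0037
C6: Y=0.000+0.06791j on G[1,3]
I3: z[1]−=1.57, z[2]+=1.57
L3: Y=0.000-0.0003647j on G[3,1]
R6: Y=0.006897+0.000j on G[1,2]
I4: z[1]−=0.0958, z[3]+=0.0958
V1: row V1−V3=1.62, i_V1 at 1,3
V2: row V2−V1=1.58, i_V2 at 2,1
solve → V1=-0.5183-0.8082j, V2=1.062-0.8082j, V3=-2.138-0.8082j
aux → i_V1=-0.7947-1.711j, i_V2=1.128-1.606j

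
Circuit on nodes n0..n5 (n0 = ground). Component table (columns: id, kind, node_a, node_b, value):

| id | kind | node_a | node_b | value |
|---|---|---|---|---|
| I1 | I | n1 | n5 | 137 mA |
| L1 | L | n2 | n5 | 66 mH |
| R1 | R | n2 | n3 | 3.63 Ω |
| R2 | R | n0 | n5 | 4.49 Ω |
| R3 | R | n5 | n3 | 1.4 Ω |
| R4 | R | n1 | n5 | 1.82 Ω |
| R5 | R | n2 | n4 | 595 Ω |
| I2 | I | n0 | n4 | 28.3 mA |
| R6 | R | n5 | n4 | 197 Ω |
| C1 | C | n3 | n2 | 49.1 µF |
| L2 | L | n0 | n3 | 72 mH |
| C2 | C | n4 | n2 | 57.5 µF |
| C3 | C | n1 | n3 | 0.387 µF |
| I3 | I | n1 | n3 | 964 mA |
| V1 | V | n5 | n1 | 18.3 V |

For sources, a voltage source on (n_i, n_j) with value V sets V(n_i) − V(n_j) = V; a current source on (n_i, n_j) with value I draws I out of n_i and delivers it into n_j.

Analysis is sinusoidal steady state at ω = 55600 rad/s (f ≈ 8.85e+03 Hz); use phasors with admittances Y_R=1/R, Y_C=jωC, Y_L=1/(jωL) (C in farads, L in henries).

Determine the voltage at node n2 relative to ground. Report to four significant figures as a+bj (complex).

Apply KCL at each of the 5 non-ground nodes and solve the resulting linear system.
Node n1: branches {I1, R4, C3, I3, V1} → V_1 = -18.17+0.001671j
Node n2: branches {L1, R1, R5, C1, C2} → V_2 = 1.492-0.5930j
Node n3: branches {R1, R3, C1, L2, C3, I3} → V_3 = 1.490-0.5853j
Node n4: branches {R5, I2, R6, C2} → V_4 = 1.493-0.5997j
Node n5: branches {I1, L1, R2, R3, R4, R6, V1} → V_5 = 0.1277+0.001671j
Source currents: i(V1)=-8.967-0.4231j

1.492-0.5930j V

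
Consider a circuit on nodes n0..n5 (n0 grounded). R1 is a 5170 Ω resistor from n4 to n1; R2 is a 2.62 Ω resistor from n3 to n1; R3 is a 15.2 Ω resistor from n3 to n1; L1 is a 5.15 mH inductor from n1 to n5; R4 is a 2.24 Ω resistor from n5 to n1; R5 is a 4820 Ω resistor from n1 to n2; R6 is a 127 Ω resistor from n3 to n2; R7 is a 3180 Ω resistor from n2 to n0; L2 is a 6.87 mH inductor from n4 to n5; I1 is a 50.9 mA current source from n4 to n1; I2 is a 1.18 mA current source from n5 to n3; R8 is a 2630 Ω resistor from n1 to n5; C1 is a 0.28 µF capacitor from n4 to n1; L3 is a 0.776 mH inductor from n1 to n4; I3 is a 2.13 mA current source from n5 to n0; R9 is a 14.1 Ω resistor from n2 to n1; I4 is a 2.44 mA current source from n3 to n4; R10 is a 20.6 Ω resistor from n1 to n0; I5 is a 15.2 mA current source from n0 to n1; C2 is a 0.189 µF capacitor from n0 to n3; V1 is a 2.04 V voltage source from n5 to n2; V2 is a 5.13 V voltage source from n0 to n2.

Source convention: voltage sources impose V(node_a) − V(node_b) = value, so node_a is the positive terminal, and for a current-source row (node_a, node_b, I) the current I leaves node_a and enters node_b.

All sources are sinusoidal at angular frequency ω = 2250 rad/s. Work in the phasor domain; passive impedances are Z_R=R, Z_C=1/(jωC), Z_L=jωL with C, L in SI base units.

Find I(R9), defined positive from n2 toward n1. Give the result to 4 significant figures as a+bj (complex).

-0.1459-0.0004559j A

MNA unknowns: 5 node voltages V₁..V_5 plus 2 source currents (V1, V2)
R1: Y=0.0001934+0.000j on G[4,1]
R2: Y=0.3817+0.000j on G[3,1]
R3: Y=0.06579+0.000j on G[3,1]
L1: Y=0.000-0.08630j on G[1,5]
R4: Y=0.4464+0.000j on G[5,1]
R5: Y=0.0002075+0.000j on G[1,2]
R6: Y=0.007874+0.000j on G[3,2]
R7: Y=0.0003145+0.000j on G[2,0]
L2: Y=0.000-0.06469j on G[4,5]
I1: z[4]−=0.0509, z[1]+=0.0509
I2: z[5]−=0.00118, z[3]+=0.00118
R8: Y=0.0003802+0.000j on G[1,5]
C1: Y=0.000+0.0006300j on G[4,1]
L3: Y=0.000-0.5727j on G[1,4]
I3: z[5]−=0.00213, z[0]+=0.00213
R9: Y=0.07092+0.000j on G[2,1]
I4: z[3]−=0.00244, z[4]+=0.00244
R10: Y=0.04854+0.000j on G[1,0]
I5: z[0]−=0.0152, z[1]+=0.0152
C2: Y=0.000+0.0004253j on G[0,3]
V1: row V5−V2=2.04, i_V1 at 5,2
V2: row V0−V2=5.13, i_V2 at 0,2
solve → V1=-3.073+0.006428j, V2=-5.130+0.000j, V3=-3.112+0.009223j, V4=-3.075-0.07032j, V5=-3.090+0.000j
aux → i_V1=9.596e-05+0.0004814j, i_V2=-0.1639-0.001011j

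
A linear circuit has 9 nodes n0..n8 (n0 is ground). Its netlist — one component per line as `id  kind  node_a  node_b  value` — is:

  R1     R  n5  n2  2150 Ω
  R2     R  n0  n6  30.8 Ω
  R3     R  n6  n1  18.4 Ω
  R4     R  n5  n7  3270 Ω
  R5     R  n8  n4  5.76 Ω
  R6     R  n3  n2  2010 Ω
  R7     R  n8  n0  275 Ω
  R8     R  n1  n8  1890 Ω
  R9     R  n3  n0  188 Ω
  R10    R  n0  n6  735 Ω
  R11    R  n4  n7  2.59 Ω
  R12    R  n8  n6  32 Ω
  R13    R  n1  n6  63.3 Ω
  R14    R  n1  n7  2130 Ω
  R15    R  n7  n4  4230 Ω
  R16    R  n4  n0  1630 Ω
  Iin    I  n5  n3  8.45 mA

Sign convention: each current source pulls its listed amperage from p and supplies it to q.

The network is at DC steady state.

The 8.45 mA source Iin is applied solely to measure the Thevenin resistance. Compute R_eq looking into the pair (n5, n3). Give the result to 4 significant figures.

R_eq = 1905. Ω

Apply KCL at each of the 8 non-ground nodes and solve the resulting linear system.
Node n1: branches {R3, R8, R13, R14} → V_1 = -0.1092
Node n2: branches {R1, R6} → V_2 = -6.916
Node n3: branches {R6, R9, Iin} → V_3 = 0.8612
Node n4: branches {R5, R11, R15, R16} → V_4 = -0.2447
Node n5: branches {R1, R4, Iin} → V_5 = -15.24
Node n6: branches {R2, R3, R10, R12, R13} → V_6 = -0.1074
Node n7: branches {R4, R11, R14, R15} → V_7 = -0.2563
Node n8: branches {R5, R7, R8, R12} → V_8 = -0.2195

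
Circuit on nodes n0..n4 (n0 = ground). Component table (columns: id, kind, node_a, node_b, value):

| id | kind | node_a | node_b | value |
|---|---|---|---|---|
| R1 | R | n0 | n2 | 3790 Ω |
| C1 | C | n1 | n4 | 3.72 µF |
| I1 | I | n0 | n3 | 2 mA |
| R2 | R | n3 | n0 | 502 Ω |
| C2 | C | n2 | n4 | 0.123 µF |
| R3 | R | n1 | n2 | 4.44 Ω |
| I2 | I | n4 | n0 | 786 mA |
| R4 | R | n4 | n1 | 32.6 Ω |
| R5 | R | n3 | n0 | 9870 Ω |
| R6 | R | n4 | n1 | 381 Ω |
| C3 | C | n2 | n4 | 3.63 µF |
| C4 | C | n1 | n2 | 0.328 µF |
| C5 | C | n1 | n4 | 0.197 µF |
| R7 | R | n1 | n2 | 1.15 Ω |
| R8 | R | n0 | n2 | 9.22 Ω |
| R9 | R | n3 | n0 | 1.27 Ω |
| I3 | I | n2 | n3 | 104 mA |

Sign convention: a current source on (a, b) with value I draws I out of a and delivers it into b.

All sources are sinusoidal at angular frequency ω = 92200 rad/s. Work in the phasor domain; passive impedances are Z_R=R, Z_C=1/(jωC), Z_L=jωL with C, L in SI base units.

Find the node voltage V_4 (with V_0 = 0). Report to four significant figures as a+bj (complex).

Element admittances at ω=92200 rad/s:
  Y(R1) = 0.0002639+0.000j S between n0,n2
  Y(C1) = 0.000+0.3430j S between n1,n4
  I1: injects 0.002 A into n3 (from n0)
  Y(R2) = 0.001992+0.000j S between n3,n0
  Y(C2) = 0.000+0.01134j S between n2,n4
  Y(R3) = 0.2252+0.000j S between n1,n2
  I2: injects 0.786 A into n0 (from n4)
  Y(R4) = 0.03067+0.000j S between n4,n1
  Y(R5) = 0.0001013+0.000j S between n3,n0
  Y(R6) = 0.002625+0.000j S between n4,n1
  Y(C3) = 0.000+0.3347j S between n2,n4
  Y(C4) = 0.000+0.03024j S between n1,n2
  Y(C5) = 0.000+0.01816j S between n1,n4
  Y(R7) = 0.8696+0.000j S between n1,n2
  Y(R8) = 0.1085+0.000j S between n0,n2
  Y(R9) = 0.7874+0.000j S between n3,n0
  I3: injects 0.104 A into n3 (from n2)
Assemble and solve the 4×4 MNA system:
  V(n1)=-8.535+0.08207j  V(n2)=-8.186+0.000j  V(n3)=0.1343+0.000j  V(n4)=-8.415+1.159j

-8.415+1.159j V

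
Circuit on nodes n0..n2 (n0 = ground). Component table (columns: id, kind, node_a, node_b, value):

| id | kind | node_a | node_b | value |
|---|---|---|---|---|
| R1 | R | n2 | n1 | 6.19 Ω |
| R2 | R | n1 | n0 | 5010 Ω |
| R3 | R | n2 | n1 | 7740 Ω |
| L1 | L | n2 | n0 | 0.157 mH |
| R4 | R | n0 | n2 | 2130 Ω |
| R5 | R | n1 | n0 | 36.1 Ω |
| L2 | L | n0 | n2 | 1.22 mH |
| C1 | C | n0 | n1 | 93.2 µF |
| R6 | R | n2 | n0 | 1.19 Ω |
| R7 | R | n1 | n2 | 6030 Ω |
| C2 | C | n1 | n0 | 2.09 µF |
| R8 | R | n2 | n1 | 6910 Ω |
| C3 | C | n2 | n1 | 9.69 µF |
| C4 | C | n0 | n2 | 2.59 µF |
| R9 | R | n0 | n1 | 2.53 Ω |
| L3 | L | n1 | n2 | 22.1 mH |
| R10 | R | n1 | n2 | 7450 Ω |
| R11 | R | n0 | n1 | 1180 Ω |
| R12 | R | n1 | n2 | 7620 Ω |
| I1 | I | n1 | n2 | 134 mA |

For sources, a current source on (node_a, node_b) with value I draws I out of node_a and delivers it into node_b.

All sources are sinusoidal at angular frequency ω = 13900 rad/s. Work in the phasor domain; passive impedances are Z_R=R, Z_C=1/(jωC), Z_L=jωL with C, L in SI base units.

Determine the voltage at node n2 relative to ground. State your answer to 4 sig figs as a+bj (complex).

0.1044+0.04680j V

Apply KCL at each of the 2 non-ground nodes and solve the resulting linear system.
Node n1: branches {R1, R2, R3, R5, C1, R7, C2, R8, C3, R9, L3, R10, R11, R12, I1} → V_1 = -0.01673+0.07789j
Node n2: branches {R1, R3, L1, R4, L2, R6, R7, R8, C3, C4, L3, R10, R12, I1} → V_2 = 0.1044+0.04680j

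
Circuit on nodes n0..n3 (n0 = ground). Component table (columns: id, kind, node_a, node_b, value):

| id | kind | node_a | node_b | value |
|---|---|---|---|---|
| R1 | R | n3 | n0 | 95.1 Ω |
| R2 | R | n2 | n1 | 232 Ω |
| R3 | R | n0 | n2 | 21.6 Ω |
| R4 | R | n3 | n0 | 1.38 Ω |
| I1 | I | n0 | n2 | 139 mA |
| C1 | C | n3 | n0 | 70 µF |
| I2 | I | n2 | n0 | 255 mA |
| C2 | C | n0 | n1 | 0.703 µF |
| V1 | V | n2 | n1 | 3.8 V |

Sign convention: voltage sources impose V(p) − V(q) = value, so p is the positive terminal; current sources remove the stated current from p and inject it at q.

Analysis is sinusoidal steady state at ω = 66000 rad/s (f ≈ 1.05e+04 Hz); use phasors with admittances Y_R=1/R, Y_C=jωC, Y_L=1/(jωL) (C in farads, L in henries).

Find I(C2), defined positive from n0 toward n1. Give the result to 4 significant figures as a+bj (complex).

MNA unknowns: 3 node voltages V₁..V_3 plus 1 source current (V1)
R1: Y=0.01052+0.000j on G[3,0]
R2: Y=0.004310+0.000j on G[2,1]
R3: Y=0.04630+0.000j on G[0,2]
R4: Y=0.7246+0.000j on G[3,0]
I1: z[0]−=0.139, z[2]+=0.139
C1: Y=0.000+4.620j on G[3,0]
I2: z[2]−=0.255, z[0]+=0.255
C2: Y=0.000+0.04640j on G[0,1]
V1: row V2−V1=3.8, i_V1 at 2,1
solve → V1=-3.146+3.153j, V2=0.6541+3.153j, V3=0.000+0.000j
aux → i_V1=-0.1627-0.1460j

0.1463+0.1460j A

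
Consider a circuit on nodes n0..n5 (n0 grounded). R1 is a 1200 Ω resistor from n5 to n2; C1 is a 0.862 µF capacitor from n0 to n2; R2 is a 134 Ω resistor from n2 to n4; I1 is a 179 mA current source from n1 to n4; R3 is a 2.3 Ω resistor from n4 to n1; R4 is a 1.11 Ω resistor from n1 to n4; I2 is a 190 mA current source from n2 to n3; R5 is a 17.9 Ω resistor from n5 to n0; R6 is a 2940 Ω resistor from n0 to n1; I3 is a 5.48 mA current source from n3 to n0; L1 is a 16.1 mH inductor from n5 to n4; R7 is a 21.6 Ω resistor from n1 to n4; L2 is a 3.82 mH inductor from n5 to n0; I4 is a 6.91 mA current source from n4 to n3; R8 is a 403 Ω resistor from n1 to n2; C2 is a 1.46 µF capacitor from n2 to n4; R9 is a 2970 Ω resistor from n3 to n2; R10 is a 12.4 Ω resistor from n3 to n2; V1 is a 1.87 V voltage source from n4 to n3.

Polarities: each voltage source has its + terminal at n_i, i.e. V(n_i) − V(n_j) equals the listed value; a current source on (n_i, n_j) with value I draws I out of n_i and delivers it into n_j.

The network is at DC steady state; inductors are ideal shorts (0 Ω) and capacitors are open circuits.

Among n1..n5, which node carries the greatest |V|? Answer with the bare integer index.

MNA unknowns: 5 node voltages V₁..V_5 plus 3 source currents (L1, L2, V1)
R1: Y=0.0008333 on G[5,2]
C1: Y=0.000 on G[0,2]
R2: Y=0.007463 on G[2,4]
I1: z[1]−=0.179, z[4]+=0.179
R3: Y=0.4348 on G[4,1]
R4: Y=0.9009 on G[1,4]
I2: z[2]−=0.19, z[3]+=0.19
R5: Y=0.05587 on G[5,0]
R6: Y=0.0003401 on G[0,1]
I3: z[3]−=0.00548, z[0]+=0.00548
L1: row V5−V4=0, i_L1 at 5,4
R7: Y=0.04630 on G[1,4]
L2: row V5−V0=0, i_L2 at 5,0
I4: z[4]−=0.00691, z[3]+=0.00691
R8: Y=0.002481 on G[1,2]
C2: Y=0.000 on G[2,4]
R9: Y=0.0003367 on G[3,2]
R10: Y=0.08065 on G[3,2]
V1: row V4−V3=1.87, i_V1 at 4,3
solve → V1=-0.1359, V2=-3.725, V3=-1.870, V4=0.000, V5=0.000
aux → i_L1=0.002330, i_L2=-0.005434, i_V1=-0.04124

2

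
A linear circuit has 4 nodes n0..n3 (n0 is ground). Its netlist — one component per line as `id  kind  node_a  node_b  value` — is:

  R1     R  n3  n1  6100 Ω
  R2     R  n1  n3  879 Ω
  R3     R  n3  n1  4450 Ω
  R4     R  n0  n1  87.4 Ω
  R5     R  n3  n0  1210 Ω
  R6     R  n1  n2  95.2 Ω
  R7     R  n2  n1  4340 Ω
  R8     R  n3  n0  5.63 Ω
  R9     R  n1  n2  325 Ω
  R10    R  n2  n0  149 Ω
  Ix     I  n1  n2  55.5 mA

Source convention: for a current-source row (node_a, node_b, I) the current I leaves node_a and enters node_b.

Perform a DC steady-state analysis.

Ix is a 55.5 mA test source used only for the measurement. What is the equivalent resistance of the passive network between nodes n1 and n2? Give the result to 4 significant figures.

R_eq = 54.85 Ω

Apply KCL at each of the 3 non-ground nodes and solve the resulting linear system.
Node n1: branches {R1, R2, R3, R4, R6, R7, R9, Ix} → V_1 = -1.039
Node n2: branches {R6, R7, R9, R10, Ix} → V_2 = 2.005
Node n3: branches {R1, R2, R3, R5, R8} → V_3 = -0.008810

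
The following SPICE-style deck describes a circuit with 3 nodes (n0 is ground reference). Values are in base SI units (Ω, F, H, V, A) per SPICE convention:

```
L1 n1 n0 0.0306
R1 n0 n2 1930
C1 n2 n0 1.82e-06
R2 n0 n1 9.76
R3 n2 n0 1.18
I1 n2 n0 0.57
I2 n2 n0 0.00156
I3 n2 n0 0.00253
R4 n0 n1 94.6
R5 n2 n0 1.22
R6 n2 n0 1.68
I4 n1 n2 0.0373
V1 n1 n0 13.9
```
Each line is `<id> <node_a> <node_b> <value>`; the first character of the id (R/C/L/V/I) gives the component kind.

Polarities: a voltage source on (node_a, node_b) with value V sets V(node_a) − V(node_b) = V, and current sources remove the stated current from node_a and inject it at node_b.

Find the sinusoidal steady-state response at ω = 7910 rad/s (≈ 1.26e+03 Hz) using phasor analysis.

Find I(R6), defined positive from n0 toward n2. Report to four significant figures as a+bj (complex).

0.1412-0.0008983j A

Apply KCL at each of the 2 non-ground nodes and solve the resulting linear system.
Node n1: branches {L1, R2, R4, I4, V1} → V_1 = 13.90+0.000j
Node n2: branches {R1, C1, R3, I1, I2, I3, R5, R6, I4} → V_2 = -0.2372+0.001509j
Source currents: i(V1)=-1.608+0.05743j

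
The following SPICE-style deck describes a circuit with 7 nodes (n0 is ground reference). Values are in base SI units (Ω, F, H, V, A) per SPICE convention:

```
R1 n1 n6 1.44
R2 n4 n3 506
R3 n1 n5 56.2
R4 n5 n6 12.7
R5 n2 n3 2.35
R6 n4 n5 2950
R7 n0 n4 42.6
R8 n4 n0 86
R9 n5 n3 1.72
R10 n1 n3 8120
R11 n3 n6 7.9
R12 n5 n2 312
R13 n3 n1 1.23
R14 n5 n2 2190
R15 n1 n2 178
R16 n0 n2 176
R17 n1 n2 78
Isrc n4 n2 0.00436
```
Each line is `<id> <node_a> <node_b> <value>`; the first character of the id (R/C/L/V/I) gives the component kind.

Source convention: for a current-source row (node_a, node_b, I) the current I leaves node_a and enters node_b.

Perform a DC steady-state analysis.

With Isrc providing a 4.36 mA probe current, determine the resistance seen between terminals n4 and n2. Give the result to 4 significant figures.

Element admittances at DC:
  Y(R1) = 0.6944 S between n1,n6
  Y(R2) = 0.001976 S between n4,n3
  Y(R3) = 0.01779 S between n1,n5
  Y(R4) = 0.07874 S between n5,n6
  Y(R5) = 0.4255 S between n2,n3
  Y(R6) = 0.0003390 S between n4,n5
  Y(R7) = 0.02347 S between n0,n4
  Y(R8) = 0.01163 S between n4,n0
  Y(R9) = 0.5814 S between n5,n3
  Y(R10) = 0.0001232 S between n1,n3
  Y(R11) = 0.1266 S between n3,n6
  Y(R12) = 0.003205 S between n5,n2
  Y(R13) = 0.8130 S between n3,n1
  Y(R14) = 0.0004566 S between n5,n2
  Y(R15) = 0.005618 S between n1,n2
  Y(R16) = 0.005682 S between n0,n2
  Y(R17) = 0.01282 S between n1,n2
  Isrc: injects 0.00436 A into n2 (from n4)
Assemble and solve the 6×6 MNA system:
  V(n1)=0.5186  V(n2)=0.5217  V(n3)=0.5185  V(n4)=-0.08444  V(n5)=0.5183  V(n6)=0.5186

R_eq = 139.0 Ω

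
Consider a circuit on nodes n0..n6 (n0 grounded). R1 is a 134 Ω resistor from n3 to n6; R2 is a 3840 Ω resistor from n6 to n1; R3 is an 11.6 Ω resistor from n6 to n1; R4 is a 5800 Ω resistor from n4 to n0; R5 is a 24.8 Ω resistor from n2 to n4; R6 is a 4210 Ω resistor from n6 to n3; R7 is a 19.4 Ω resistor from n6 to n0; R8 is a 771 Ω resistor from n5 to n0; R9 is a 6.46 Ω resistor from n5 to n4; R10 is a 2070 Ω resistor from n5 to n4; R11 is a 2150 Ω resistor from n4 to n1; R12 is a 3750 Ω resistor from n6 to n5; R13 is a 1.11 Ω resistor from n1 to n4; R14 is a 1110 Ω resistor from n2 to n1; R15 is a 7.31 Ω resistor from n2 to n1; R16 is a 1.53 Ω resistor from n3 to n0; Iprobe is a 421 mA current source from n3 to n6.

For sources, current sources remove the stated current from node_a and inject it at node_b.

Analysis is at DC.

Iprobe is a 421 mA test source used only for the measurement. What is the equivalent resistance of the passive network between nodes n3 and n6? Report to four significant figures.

MNA unknowns: 6 node voltages V₁..V_6
R1: Y=0.007463 on G[3,6]
R2: Y=0.0002604 on G[6,1]
R3: Y=0.08621 on G[6,1]
R4: Y=0.0001724 on G[4,0]
R5: Y=0.04032 on G[2,4]
R6: Y=0.0002375 on G[6,3]
R7: Y=0.05155 on G[6,0]
R8: Y=0.001297 on G[5,0]
R9: Y=0.1548 on G[5,4]
R10: Y=0.0004831 on G[5,4]
R11: Y=0.0004651 on G[4,1]
R12: Y=0.0002667 on G[6,5]
R13: Y=0.9009 on G[1,4]
R14: Y=0.0009009 on G[2,1]
R15: Y=0.1368 on G[2,1]
R16: Y=0.6536 on G[3,0]
Iprobe: z[3]−=0.421, z[6]+=0.421
solve → V1=6.754, V2=6.752, V3=-0.5567, V4=6.744, V5=6.688, V6=6.868

R_eq = 17.63 Ω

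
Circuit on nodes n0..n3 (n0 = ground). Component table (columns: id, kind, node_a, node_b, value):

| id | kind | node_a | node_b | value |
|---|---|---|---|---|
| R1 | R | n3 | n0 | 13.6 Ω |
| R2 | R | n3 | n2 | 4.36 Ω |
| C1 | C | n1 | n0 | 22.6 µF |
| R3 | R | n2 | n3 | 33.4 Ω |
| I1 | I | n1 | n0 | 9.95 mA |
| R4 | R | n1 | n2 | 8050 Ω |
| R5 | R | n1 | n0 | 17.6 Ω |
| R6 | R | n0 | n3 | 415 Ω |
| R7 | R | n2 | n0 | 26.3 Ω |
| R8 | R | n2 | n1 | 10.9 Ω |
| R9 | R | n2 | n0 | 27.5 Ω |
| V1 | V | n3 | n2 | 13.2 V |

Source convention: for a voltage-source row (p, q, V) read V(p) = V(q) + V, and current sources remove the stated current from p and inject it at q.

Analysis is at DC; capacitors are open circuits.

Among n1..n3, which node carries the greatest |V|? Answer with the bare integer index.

3

Element admittances at DC:
  Y(R1) = 0.07353 S between n3,n0
  Y(R2) = 0.2294 S between n3,n2
  Y(C1) = 0.000 S between n1,n0
  Y(R3) = 0.02994 S between n2,n3
  I1: injects 0.00995 A into n0 (from n1)
  Y(R4) = 0.0001242 S between n1,n2
  Y(R5) = 0.05682 S between n1,n0
  Y(R6) = 0.002410 S between n0,n3
  Y(R7) = 0.03802 S between n2,n0
  Y(R8) = 0.09174 S between n2,n1
  Y(R9) = 0.03636 S between n2,n0
  V1: constraint V(n3)−V(n2) = 13.2
Assemble and solve the 4×4 MNA system:
  V(n1)=-3.427  V(n2)=-5.439  V(n3)=7.761
  i(V1)=-4.012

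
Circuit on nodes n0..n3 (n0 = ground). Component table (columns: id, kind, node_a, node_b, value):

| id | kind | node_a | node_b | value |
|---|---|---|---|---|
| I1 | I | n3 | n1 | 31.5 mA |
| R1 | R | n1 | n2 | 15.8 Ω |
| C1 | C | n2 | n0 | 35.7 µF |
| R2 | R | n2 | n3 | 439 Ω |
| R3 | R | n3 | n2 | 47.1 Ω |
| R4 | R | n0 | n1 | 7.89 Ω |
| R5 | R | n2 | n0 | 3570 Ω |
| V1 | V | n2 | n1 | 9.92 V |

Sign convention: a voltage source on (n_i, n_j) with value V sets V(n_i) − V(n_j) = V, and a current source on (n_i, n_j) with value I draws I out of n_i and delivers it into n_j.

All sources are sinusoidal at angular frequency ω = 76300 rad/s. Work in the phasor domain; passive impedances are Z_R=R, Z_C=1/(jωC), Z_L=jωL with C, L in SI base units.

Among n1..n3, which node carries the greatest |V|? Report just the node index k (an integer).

Element admittances at ω=76300 rad/s:
  I1: injects 0.0315 A into n1 (from n3)
  Y(R1) = 0.06329+0.000j S between n1,n2
  Y(C1) = 0.000+2.724j S between n2,n0
  Y(R2) = 0.002278+0.000j S between n2,n3
  Y(R3) = 0.02123+0.000j S between n3,n2
  Y(R4) = 0.1267+0.000j S between n0,n1
  Y(R5) = 0.0002801+0.000j S between n2,n0
  V1: constraint V(n2)−V(n1) = 9.92
Assemble and solve the 4×4 MNA system:
  V(n1)=-9.899-0.4606j  V(n2)=0.02148-0.4606j  V(n3)=-1.318-0.4606j
  i(V1)=-1.914-0.05837j

1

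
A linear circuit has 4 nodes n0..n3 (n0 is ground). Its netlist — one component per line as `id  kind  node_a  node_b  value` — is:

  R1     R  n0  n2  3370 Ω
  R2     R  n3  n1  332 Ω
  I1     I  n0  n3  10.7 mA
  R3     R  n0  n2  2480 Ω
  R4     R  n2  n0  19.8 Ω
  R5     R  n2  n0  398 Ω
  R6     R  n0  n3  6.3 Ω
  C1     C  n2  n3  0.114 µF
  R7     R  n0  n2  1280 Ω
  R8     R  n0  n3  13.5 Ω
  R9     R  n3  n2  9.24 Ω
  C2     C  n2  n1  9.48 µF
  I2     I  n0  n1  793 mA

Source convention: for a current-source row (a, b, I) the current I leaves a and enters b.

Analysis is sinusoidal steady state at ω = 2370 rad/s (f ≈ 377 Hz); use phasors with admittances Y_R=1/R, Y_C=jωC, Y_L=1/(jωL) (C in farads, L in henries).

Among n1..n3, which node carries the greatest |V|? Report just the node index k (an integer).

Apply KCL at each of the 3 non-ground nodes and solve the resulting linear system.
Node n1: branches {R2, C2, I2} → V_1 = 10.56-33.62j
Node n2: branches {R1, R3, R4, R5, C1, R7, R9, C2} → V_2 = 6.068+0.5307j
Node n3: branches {R2, I1, R6, C1, R8, R9} → V_3 = 2.032-0.1242j

1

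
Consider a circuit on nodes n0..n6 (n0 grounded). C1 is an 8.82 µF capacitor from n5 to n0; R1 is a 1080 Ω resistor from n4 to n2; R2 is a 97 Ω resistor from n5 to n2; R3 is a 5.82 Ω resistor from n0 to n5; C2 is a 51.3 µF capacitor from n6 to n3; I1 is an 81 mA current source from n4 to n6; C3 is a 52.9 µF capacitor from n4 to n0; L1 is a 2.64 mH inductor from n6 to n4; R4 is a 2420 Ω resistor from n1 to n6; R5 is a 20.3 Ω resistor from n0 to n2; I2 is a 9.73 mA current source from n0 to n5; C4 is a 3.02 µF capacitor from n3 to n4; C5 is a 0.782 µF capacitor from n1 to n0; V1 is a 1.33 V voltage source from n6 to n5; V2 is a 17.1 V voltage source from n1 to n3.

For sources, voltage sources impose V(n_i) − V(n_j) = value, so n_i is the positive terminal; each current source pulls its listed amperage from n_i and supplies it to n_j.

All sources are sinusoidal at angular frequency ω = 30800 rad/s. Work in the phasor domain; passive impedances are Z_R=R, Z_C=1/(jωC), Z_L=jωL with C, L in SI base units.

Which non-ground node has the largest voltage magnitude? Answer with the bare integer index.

Element admittances at ω=30800 rad/s:
  Y(C1) = 0.000+0.2717j S between n5,n0
  Y(R1) = 0.0009259+0.000j S between n4,n2
  Y(R2) = 0.01031+0.000j S between n5,n2
  Y(R3) = 0.1718+0.000j S between n0,n5
  Y(C2) = 0.000+1.580j S between n6,n3
  I1: injects 0.081 A into n6 (from n4)
  Y(C3) = 0.000+1.629j S between n4,n0
  Y(L1) = 0.000-0.01230j S between n6,n4
  Y(R4) = 0.0004132+0.000j S between n1,n6
  Y(R5) = 0.04926+0.000j S between n0,n2
  I2: injects 0.00973 A into n5 (from n0)
  Y(C4) = 0.000+0.09302j S between n3,n4
  Y(C5) = 0.000+0.02409j S between n1,n0
  V1: constraint V(n6)−V(n5) = 1.33
  V2: constraint V(n1)−V(n3) = 17.1
Assemble and solve the 8×8 MNA system:
  V(n1)=17.14-0.6898j  V(n2)=-0.1746-0.1269j  V(n3)=0.04153-0.6898j  V(n4)=-1.347e-05+0.01531j  V(n5)=-1.025-0.7462j  V(n6)=0.3053-0.7462j
  i(V1)=0.008163-0.4130j  i(V2)=-0.02357-0.4129j

1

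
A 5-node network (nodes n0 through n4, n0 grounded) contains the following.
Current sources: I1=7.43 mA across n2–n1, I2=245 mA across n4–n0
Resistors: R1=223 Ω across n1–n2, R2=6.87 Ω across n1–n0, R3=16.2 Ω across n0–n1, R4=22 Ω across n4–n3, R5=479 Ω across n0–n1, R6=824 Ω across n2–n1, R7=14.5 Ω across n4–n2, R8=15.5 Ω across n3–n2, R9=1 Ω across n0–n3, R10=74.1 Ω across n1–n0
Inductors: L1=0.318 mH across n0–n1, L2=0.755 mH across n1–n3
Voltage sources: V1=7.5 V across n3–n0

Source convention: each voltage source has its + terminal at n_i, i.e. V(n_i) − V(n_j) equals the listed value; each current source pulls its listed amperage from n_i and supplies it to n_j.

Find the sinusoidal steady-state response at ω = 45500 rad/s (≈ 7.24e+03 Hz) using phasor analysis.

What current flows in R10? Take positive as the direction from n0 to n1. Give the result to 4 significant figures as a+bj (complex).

Element admittances at ω=45500 rad/s:
  I1: injects 0.00743 A into n1 (from n2)
  Y(R1) = 0.004484+0.000j S between n1,n2
  Y(R2) = 0.1456+0.000j S between n1,n0
  I2: injects 0.245 A into n0 (from n4)
  Y(R3) = 0.06173+0.000j S between n0,n1
  Y(R4) = 0.04545+0.000j S between n4,n3
  Y(R5) = 0.002088+0.000j S between n0,n1
  Y(R6) = 0.001214+0.000j S between n2,n1
  Y(R7) = 0.06897+0.000j S between n4,n2
  Y(R8) = 0.06452+0.000j S between n3,n2
  Y(L1) = 0.000-0.06911j S between n0,n1
  Y(L2) = 0.000-0.02911j S between n1,n3
  Y(R9) = 1.000+0.000j S between n0,n3
  Y(R10) = 0.01350+0.000j S between n1,n0
  V1: constraint V(n3)−V(n0) = 7.5
Assemble and solve the 5×5 MNA system:
  V(n1)=0.4901-0.7457j  V(n2)=5.502-0.04353j  V(n3)=7.500+0.000j  V(n4)=4.154-0.02624j
  i(V1)=-7.803+0.2001j

-0.006614+0.01006j A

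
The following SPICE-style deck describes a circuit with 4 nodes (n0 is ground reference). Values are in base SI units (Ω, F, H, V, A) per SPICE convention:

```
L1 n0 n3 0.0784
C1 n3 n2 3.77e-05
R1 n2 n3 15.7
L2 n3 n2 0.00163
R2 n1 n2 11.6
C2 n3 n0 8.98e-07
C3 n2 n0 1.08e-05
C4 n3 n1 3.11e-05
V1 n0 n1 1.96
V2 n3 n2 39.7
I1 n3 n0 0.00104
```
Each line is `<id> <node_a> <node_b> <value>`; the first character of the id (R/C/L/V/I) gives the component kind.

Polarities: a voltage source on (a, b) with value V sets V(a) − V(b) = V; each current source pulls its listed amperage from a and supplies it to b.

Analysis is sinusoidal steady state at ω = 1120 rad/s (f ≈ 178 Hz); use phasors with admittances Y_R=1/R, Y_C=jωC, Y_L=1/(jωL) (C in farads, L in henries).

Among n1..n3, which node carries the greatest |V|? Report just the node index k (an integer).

3

MNA unknowns: 3 node voltages V₁..V_3 plus 2 source currents (V1, V2)
L1: Y=0.000-0.01139j on G[0,3]
C1: Y=0.000+0.04222j on G[3,2]
R1: Y=0.06369+0.000j on G[2,3]
L2: Y=0.000-0.5478j on G[3,2]
R2: Y=0.08621+0.000j on G[1,2]
C2: Y=0.000+0.001006j on G[3,0]
C3: Y=0.000+0.01210j on G[2,0]
C4: Y=0.000+0.03483j on G[3,1]
V1: row V0−V1=1.96, i_V1 at 0,1
V2: row V3−V2=39.7, i_V2 at 3,2
I1: z[3]−=0.00104, z[0]+=0.00104
solve → V1=-1.960+0.000j, V2=-6.002-9.507j, V3=33.70-9.507j
aux → i_V1=0.01733-0.4225j, i_V2=-2.762+19.18j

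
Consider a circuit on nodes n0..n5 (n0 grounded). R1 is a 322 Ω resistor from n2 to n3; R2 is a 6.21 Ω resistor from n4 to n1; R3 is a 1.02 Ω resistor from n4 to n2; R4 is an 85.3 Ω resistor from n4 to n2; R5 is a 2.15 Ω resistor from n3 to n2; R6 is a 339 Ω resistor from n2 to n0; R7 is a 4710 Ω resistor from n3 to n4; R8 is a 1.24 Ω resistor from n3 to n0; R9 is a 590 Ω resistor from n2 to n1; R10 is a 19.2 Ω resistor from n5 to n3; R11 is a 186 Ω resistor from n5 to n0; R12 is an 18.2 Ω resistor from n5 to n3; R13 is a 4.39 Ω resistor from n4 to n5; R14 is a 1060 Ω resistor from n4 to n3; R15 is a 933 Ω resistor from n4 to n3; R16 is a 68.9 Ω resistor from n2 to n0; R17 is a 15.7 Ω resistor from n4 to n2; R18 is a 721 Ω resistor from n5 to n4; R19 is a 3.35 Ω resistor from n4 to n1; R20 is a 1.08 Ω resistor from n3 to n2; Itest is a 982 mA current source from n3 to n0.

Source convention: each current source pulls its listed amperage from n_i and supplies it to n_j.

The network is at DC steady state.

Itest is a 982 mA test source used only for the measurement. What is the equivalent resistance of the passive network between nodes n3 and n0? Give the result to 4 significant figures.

R_eq = 1.206 Ω

MNA unknowns: 5 node voltages V₁..V_5
R1: Y=0.003106 on G[2,3]
R2: Y=0.1610 on G[4,1]
R3: Y=0.9804 on G[4,2]
R4: Y=0.01172 on G[4,2]
R5: Y=0.4651 on G[3,2]
R6: Y=0.002950 on G[2,0]
R7: Y=0.0002123 on G[3,4]
R8: Y=0.8065 on G[3,0]
R9: Y=0.001695 on G[2,1]
R10: Y=0.05208 on G[5,3]
R11: Y=0.005376 on G[5,0]
R12: Y=0.05495 on G[5,3]
R13: Y=0.2278 on G[4,5]
R14: Y=0.0009434 on G[4,3]
R15: Y=0.001072 on G[4,3]
R16: Y=0.01451 on G[2,0]
R17: Y=0.06369 on G[4,2]
R18: Y=0.001387 on G[5,4]
R19: Y=0.2985 on G[4,1]
R20: Y=0.9259 on G[3,2]
Itest: z[3]−=0.982, z[0]+=0.982
solve → V1=-1.165, V2=-1.168, V3=-1.185, V4=-1.165, V5=-1.153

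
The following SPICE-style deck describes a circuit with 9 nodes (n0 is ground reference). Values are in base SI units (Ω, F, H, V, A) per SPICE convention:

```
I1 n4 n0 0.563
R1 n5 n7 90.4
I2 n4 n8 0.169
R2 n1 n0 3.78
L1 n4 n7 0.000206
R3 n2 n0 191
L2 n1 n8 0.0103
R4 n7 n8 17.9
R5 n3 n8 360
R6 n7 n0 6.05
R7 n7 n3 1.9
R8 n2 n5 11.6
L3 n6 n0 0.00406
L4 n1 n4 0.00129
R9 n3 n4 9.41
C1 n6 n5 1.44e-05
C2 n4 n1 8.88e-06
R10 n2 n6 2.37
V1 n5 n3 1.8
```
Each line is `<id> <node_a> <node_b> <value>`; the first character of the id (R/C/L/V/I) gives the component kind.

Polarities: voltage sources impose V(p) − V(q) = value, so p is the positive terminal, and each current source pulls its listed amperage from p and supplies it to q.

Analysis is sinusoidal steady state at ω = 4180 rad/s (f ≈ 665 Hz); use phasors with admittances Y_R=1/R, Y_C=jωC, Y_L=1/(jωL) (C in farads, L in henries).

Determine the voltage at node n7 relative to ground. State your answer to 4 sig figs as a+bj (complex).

-1.925-0.5201j V

MNA unknowns: 8 node voltages V₁..V_8 plus 1 source current (V1)
I1: z[4]−=0.563, z[0]+=0.563
R1: Y=0.01106+0.000j on G[5,7]
I2: z[4]−=0.169, z[8]+=0.169
R2: Y=0.2646+0.000j on G[1,0]
L1: Y=0.000-1.161j on G[4,7]
R3: Y=0.005236+0.000j on G[2,0]
L2: Y=0.000-0.02323j on G[1,8]
R4: Y=0.05587+0.000j on G[7,8]
R5: Y=0.002778+0.000j on G[3,8]
R6: Y=0.1653+0.000j on G[7,0]
R7: Y=0.5263+0.000j on G[7,3]
R8: Y=0.08621+0.000j on G[2,5]
L3: Y=0.000-0.05892j on G[6,0]
L4: Y=0.000-0.1855j on G[1,4]
R9: Y=0.1063+0.000j on G[3,4]
C1: Y=0.000+0.06019j on G[6,5]
C2: Y=0.000+0.03712j on G[4,1]
R10: Y=0.4219+0.000j on G[2,6]
V1: row V5−V3=1.8, i_V1 at 5,3
solve → V1=-0.7997+0.4170j, V2=0.2848-0.5778j, V3=-1.876-0.5543j, V4=-1.832-0.9765j, V5=-0.07628-0.5543j, V6=0.3621-0.5897j, V7=-1.925-0.5201j, V8=1.042+0.2077j
aux → i_V1=0.01281+0.02474j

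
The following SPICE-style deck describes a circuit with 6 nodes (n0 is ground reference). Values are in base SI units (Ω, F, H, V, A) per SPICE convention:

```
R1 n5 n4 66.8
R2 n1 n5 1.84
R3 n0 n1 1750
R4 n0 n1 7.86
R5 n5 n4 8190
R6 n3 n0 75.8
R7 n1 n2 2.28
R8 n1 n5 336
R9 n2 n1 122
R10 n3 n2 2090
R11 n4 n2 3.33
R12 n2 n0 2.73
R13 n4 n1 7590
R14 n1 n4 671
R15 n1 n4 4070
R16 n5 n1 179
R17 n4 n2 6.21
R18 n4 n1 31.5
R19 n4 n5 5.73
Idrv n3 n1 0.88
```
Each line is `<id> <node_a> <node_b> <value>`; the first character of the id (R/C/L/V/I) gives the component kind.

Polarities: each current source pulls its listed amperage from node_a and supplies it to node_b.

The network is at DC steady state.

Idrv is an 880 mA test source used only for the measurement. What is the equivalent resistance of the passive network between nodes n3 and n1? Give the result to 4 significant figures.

MNA unknowns: 5 node voltages V₁..V_5
R1: Y=0.01497 on G[5,4]
R2: Y=0.5435 on G[1,5]
R3: Y=0.0005714 on G[0,1]
R4: Y=0.1272 on G[0,1]
R5: Y=0.0001221 on G[5,4]
R6: Y=0.01319 on G[3,0]
R7: Y=0.4386 on G[1,2]
R8: Y=0.002976 on G[1,5]
R9: Y=0.008197 on G[2,1]
R10: Y=0.0004785 on G[3,2]
R11: Y=0.3003 on G[4,2]
R12: Y=0.3663 on G[2,0]
R13: Y=0.0001318 on G[4,1]
R14: Y=0.001490 on G[1,4]
R15: Y=0.0002457 on G[1,4]
R16: Y=0.005587 on G[5,1]
R17: Y=0.1610 on G[4,2]
R18: Y=0.03175 on G[4,1]
R19: Y=0.1745 on G[4,5]
Idrv: z[3]−=0.88, z[1]+=0.88
solve → V1=2.450, V2=1.462, V3=-64.32, V4=1.733, V5=2.267

R_eq = 75.87 Ω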